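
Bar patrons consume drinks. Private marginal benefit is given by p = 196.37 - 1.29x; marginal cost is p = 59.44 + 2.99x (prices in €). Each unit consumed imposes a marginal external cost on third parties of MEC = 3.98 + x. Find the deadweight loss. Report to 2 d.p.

DWL = €122.54

Market equilibrium (private): 59.44 + 2.99x = 196.37 - 1.29x → x_m = 31.9930.
Social marginal benefit = demand − MEC = 192.39 - 2.29x.
Set SMB = MC: 192.39 - 2.29x = 59.44 + 2.99x → x* = 25.1799.
Height of the DWL triangle at x_m is MC(x_m) − SMB(x_m) = MEC(x_m) = 35.9730.
DWL = ½ × 6.8131 × 35.9730 = 122.5438.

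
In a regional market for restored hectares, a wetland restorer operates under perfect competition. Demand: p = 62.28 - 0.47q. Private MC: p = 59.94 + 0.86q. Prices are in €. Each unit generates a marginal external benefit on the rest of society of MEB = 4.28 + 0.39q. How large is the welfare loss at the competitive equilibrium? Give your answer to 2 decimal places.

DWL = €13.12

Market equilibrium (private): 59.94 + 0.86q = 62.28 - 0.47q → q_m = 1.7594.
Social marginal cost = private MC − MEB = 55.66 + 0.47q.
Set SMC = demand: 55.66 + 0.47q = 62.28 - 0.47q → q* = 7.0426.
Height of the DWL triangle at q_m is demand(q_m) − SMC(q_m) = MEB(q_m) = 4.9662.
DWL = ½ × 5.2832 × 4.9662 = 13.1187.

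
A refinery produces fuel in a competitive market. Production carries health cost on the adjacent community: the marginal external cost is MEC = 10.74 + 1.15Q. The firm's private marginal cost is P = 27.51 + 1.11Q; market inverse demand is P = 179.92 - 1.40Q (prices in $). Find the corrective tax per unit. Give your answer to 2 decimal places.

tax = $55.25 per unit

Social marginal cost = private MC + MEC = 38.25 + 2.26Q.
Set SMC = demand: 38.25 + 2.26Q = 179.92 - 1.40Q → Q* = 38.7077.
The Pigouvian tax equals MEC at Q*: 10.74 + 1.15×38.7077 = 55.2539.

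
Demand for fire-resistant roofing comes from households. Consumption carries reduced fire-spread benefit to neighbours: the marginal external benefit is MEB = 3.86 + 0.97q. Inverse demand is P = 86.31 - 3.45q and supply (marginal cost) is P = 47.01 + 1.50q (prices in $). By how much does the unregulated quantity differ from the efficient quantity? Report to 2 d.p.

2.90 units

Market equilibrium (private): 47.01 + 1.50q = 86.31 - 3.45q → q_m = 7.9394.
Social marginal benefit = demand + MEB = 90.17 - 2.48q.
Set SMB = MC: 90.17 - 2.48q = 47.01 + 1.50q → q* = 10.8442.
Gap = |7.9394 − 10.8442| = 2.9048.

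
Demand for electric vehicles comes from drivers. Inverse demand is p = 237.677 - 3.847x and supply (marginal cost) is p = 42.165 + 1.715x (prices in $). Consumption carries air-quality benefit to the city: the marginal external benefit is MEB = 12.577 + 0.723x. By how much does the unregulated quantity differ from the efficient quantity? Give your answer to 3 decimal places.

Market equilibrium (private): 42.165 + 1.715x = 237.677 - 3.847x → x_m = 35.1514.
Social marginal benefit = demand + MEB = 250.254 - 3.124x.
Set SMB = MC: 250.254 - 3.124x = 42.165 + 1.715x → x* = 43.0025.
Gap = |35.1514 − 43.0025| = 7.8511.

7.851 units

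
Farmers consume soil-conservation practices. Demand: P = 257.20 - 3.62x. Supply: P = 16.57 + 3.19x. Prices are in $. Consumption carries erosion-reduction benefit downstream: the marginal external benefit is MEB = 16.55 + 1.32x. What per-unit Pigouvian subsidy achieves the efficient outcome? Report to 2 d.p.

subsidy = $78.39 per unit

Social marginal benefit = demand + MEB = 273.75 - 2.30x.
Set SMB = MC: 273.75 - 2.30x = 16.57 + 3.19x → x* = 46.8452.
The Pigouvian subsidy equals MEB at x*: 16.55 + 1.32×46.8452 = 78.3857.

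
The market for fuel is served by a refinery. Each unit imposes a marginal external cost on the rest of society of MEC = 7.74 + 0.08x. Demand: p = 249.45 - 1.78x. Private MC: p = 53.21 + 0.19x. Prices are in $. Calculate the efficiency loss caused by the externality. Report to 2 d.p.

Market equilibrium (private): 53.21 + 0.19x = 249.45 - 1.78x → x_m = 99.6142.
Social marginal cost = private MC + MEC = 60.95 + 0.27x.
Set SMC = demand: 60.95 + 0.27x = 249.45 - 1.78x → x* = 91.9512.
Between x* and x_m the wedge SMC − demand runs linearly from 0 to MEC(x_m), so the loss is a triangle.
DWL = ½ × 7.6630 × 15.7091 = 60.1894.

DWL = $60.19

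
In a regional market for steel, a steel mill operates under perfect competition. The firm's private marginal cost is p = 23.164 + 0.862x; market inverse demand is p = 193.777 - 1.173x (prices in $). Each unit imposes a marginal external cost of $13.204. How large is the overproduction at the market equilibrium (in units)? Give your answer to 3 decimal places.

6.488 units

Market equilibrium (private): 23.164 + 0.862x = 193.777 - 1.173x → x_m = 83.8393.
Social marginal cost = private MC + MEC = 36.368 + 0.862x.
Set SMC = demand: 36.368 + 0.862x = 193.777 - 1.173x → x* = 77.3509.
Gap = |83.8393 − 77.3509| = 6.4884.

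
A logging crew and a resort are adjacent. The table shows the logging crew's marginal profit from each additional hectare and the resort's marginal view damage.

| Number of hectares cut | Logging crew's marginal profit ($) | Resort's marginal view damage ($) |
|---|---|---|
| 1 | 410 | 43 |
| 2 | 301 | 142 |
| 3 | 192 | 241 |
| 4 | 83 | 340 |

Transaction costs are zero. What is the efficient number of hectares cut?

Bargaining reaches the level where marginal profit last exceeds marginal view damage.
That holds through level 2 (301 ≥ 142) but not at 3 (192 < 241).

2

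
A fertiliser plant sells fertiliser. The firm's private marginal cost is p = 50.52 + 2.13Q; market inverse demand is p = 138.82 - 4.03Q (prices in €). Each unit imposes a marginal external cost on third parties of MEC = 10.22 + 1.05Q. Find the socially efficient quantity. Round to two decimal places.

Q* = 10.83

Social marginal cost = private MC + MEC = 60.74 + 3.18Q.
Set SMC = demand: 60.74 + 3.18Q = 138.82 - 4.03Q → Q* = 10.8294.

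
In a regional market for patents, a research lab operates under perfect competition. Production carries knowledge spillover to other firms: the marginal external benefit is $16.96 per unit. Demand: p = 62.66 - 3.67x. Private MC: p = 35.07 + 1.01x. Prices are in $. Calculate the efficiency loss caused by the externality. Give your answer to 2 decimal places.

DWL = $30.73

Market equilibrium (private): 35.07 + 1.01x = 62.66 - 3.67x → x_m = 5.8953.
Social marginal cost = private MC − MEB = 18.11 + 1.01x.
Set SMC = demand: 18.11 + 1.01x = 62.66 - 3.67x → x* = 9.5192.
Height of the DWL triangle at x_m is demand(x_m) − SMC(x_m) = MEB(x_m) = 16.9600.
DWL = ½ × 3.6239 × 16.9600 = 30.7307.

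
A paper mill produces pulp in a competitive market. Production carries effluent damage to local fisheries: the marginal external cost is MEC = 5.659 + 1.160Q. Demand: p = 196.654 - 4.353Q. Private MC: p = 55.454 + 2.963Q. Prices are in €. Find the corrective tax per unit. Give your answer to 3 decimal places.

Social marginal cost = private MC + MEC = 61.113 + 4.123Q.
Set SMC = demand: 61.113 + 4.123Q = 196.654 - 4.353Q → Q* = 15.9912.
The Pigouvian tax equals MEC at Q*: 5.659 + 1.160×15.9912 = 24.2088.

tax = €24.209 per unit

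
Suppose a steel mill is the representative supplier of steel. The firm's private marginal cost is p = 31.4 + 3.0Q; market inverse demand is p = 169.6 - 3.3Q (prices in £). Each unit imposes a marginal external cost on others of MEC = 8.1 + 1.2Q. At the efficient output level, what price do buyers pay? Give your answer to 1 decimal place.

Social marginal cost = private MC + MEC = 39.5 + 4.2Q.
Set SMC = demand: 39.5 + 4.2Q = 169.6 - 3.3Q → Q* = 17.3467.
Consumer price on the demand curve at Q*: 169.6 − 3.3×17.3467 = 112.3559.

P = £112.4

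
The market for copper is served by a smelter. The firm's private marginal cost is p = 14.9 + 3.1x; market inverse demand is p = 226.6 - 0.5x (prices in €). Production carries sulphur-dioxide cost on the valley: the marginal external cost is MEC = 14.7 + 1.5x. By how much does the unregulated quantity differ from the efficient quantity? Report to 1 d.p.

20.2 units

Market equilibrium (private): 14.9 + 3.1x = 226.6 - 0.5x → x_m = 58.8056.
Social marginal cost = private MC + MEC = 29.6 + 4.6x.
Set SMC = demand: 29.6 + 4.6x = 226.6 - 0.5x → x* = 38.6275.
Gap = |58.8056 − 38.6275| = 20.1781.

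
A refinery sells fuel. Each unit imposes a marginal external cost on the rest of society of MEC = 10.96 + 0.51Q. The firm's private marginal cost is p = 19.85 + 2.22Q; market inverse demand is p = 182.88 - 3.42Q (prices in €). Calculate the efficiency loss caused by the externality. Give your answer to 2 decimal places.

Market equilibrium (private): 19.85 + 2.22Q = 182.88 - 3.42Q → Q_m = 28.9060.
Social marginal cost = private MC + MEC = 30.81 + 2.73Q.
Set SMC = demand: 30.81 + 2.73Q = 182.88 - 3.42Q → Q* = 24.7268.
Height of the DWL triangle at Q_m is SMC(Q_m) − demand(Q_m) = MEC(Q_m) = 25.7021.
DWL = ½ × 4.1792 × 25.7021 = 53.7071.

DWL = €53.71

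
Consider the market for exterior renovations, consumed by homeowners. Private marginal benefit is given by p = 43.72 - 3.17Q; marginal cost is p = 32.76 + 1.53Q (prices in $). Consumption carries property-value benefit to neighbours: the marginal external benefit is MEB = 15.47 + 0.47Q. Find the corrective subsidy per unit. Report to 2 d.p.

subsidy = $18.41 per unit

Social marginal benefit = demand + MEB = 59.19 - 2.70Q.
Set SMB = MC: 59.19 - 2.70Q = 32.76 + 1.53Q → Q* = 6.2482.
The Pigouvian subsidy equals MEB at Q*: 15.47 + 0.47×6.2482 = 18.4067.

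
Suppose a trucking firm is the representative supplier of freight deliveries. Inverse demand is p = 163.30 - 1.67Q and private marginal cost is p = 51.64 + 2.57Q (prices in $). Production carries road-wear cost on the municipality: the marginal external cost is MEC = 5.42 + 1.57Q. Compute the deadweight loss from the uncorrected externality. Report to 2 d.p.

DWL = $188.21

Market equilibrium (private): 51.64 + 2.57Q = 163.30 - 1.67Q → Q_m = 26.3349.
Social marginal cost = private MC + MEC = 57.06 + 4.14Q.
Set SMC = demand: 57.06 + 4.14Q = 163.30 - 1.67Q → Q* = 18.2857.
Height of the DWL triangle at Q_m is SMC(Q_m) − demand(Q_m) = MEC(Q_m) = 46.7658.
DWL = ½ × 8.0492 × 46.7658 = 188.2136.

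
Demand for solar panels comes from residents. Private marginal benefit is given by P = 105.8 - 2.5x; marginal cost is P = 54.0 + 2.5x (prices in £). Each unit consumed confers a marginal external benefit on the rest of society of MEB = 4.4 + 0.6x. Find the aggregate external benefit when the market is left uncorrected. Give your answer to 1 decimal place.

Market equilibrium (private): 54.0 + 2.5x = 105.8 - 2.5x → x_m = 10.3600.
Total external benefit = ∫₀^{x_m} (4.4 + 0.6x) dx = 4.4×10.3600 + ½×0.6×10.3600² = 77.7829.

£77.8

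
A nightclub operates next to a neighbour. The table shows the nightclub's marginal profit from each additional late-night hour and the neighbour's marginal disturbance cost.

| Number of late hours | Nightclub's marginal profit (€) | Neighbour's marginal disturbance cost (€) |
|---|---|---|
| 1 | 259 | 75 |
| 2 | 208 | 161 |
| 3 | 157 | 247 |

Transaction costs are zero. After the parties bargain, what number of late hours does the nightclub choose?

Bargaining reaches the level where marginal profit last exceeds marginal disturbance cost.
That holds through level 2 (208 ≥ 161) but not at 3 (157 < 247).

2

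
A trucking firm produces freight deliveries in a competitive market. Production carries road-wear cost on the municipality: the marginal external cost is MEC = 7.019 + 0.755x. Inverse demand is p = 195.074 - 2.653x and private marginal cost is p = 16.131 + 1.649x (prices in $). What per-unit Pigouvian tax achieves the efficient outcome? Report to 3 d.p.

tax = $32.687 per unit

Social marginal cost = private MC + MEC = 23.150 + 2.404x.
Set SMC = demand: 23.150 + 2.404x = 195.074 - 2.653x → x* = 33.9972.
The Pigouvian tax equals MEC at x*: 7.019 + 0.755×33.9972 = 32.6869.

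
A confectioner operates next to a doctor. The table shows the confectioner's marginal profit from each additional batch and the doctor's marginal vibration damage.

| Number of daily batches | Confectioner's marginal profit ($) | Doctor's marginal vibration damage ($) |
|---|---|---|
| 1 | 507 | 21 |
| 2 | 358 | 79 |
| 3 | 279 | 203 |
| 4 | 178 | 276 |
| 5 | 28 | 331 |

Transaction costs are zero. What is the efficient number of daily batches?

3

Bargaining reaches the level where marginal profit last exceeds marginal vibration damage.
That holds through level 3 (279 ≥ 203) but not at 4 (178 < 276).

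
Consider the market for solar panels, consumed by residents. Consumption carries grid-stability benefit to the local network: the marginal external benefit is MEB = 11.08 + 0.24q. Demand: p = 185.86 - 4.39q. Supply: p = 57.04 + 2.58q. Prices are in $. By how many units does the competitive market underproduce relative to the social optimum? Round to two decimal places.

2.31 units

Market equilibrium (private): 57.04 + 2.58q = 185.86 - 4.39q → q_m = 18.4821.
Social marginal benefit = demand + MEB = 196.94 - 4.15q.
Set SMB = MC: 196.94 - 4.15q = 57.04 + 2.58q → q* = 20.7875.
Gap = |18.4821 − 20.7875| = 2.3054.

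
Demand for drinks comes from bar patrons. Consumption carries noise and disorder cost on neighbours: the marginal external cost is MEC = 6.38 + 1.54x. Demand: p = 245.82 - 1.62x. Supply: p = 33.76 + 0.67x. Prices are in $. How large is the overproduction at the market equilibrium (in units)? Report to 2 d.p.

38.90 units

Market equilibrium (private): 33.76 + 0.67x = 245.82 - 1.62x → x_m = 92.6026.
Social marginal benefit = demand − MEC = 239.44 - 3.16x.
Set SMB = MC: 239.44 - 3.16x = 33.76 + 0.67x → x* = 53.7023.
Gap = |92.6026 − 53.7023| = 38.9003.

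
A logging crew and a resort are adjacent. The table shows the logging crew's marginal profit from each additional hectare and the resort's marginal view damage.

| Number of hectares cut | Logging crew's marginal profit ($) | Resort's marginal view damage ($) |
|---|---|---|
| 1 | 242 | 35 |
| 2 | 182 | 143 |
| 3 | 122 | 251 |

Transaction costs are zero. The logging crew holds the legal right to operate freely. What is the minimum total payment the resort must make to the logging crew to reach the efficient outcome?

$122

Left alone the logging crew would choose level 3 (marginal profit stays positive).
Efficient level: k* = 2 (marginal profit ≥ marginal view damage through 2).
The resort must at least cover the logging crew's forgone profit from cutting 3→2: 122 = 122.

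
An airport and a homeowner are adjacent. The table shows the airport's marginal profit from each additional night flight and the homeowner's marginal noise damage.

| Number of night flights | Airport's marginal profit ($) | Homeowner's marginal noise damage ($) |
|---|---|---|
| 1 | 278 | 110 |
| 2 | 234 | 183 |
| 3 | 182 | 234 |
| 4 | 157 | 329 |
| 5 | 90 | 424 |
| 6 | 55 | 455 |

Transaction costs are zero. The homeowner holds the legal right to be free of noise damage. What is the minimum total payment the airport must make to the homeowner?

$293

Efficient level: marginal profit ≥ marginal noise damage through level 2, so k* = 2.
With the homeowner holding the right, the airport must at least compensate total damage at k*: 110 + 183 = 293.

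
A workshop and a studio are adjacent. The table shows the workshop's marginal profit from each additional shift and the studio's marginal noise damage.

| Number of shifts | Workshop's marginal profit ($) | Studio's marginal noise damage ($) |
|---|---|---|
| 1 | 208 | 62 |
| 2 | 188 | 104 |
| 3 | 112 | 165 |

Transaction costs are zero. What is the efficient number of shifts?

2

Bargaining reaches the level where marginal profit last exceeds marginal noise damage.
That holds through level 2 (188 ≥ 104) but not at 3 (112 < 165).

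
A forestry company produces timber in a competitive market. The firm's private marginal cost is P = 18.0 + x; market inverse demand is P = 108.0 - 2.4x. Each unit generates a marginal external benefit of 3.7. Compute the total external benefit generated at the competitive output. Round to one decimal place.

97.9

Market equilibrium (private): 18.0 + x = 108.0 - 2.4x → x_m = 26.4706.
Total external benefit = MEB × x_m = 3.7 × 26.4706 = 97.9412.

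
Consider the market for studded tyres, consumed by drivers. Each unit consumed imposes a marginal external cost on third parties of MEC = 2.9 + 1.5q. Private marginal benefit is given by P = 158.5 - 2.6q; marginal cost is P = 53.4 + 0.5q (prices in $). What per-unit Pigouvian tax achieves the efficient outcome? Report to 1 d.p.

Social marginal benefit = demand − MEC = 155.6 - 4.1q.
Set SMB = MC: 155.6 - 4.1q = 53.4 + 0.5q → q* = 22.2174.
The Pigouvian tax equals MEC at q*: 2.9 + 1.5×22.2174 = 36.2261.

tax = $36.2 per unit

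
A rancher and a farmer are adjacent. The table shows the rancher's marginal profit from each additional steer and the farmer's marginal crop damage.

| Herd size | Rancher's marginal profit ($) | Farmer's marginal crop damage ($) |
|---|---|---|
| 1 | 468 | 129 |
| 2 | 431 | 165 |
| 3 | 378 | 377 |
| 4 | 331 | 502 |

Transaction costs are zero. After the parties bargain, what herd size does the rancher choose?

3

Bargaining reaches the level where marginal profit last exceeds marginal crop damage.
That holds through level 3 (378 ≥ 377) but not at 4 (331 < 502).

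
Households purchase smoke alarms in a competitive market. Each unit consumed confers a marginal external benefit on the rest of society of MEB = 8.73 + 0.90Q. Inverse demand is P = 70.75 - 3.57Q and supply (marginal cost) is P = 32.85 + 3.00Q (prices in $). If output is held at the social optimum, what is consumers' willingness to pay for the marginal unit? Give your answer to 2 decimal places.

P = $41.39

Social marginal benefit = demand + MEB = 79.48 - 2.67Q.
Set SMB = MC: 79.48 - 2.67Q = 32.85 + 3.00Q → Q* = 8.2240.
Consumer price on the demand curve at Q*: 70.75 − 3.57×8.2240 = 41.3903.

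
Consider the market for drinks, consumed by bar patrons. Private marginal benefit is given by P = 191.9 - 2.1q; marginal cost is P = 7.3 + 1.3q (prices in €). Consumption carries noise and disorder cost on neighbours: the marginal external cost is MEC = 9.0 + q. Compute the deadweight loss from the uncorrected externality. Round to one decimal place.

Market equilibrium (private): 7.3 + 1.3q = 191.9 - 2.1q → q_m = 54.2941.
Social marginal benefit = demand − MEC = 182.9 - 3.1q.
Set SMB = MC: 182.9 - 3.1q = 7.3 + 1.3q → q* = 39.9091.
The loss is the area between SMB and MC from q* to q_m; with linear curves that's a triangle of height MEC(q_m).
DWL = ½ × 14.3850 × 63.2941 = 455.2428.

DWL = €455.2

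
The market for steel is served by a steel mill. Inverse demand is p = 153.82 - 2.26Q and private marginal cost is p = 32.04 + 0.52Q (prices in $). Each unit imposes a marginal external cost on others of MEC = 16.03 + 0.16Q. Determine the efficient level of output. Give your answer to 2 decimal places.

Social marginal cost = private MC + MEC = 48.07 + 0.68Q.
Set SMC = demand: 48.07 + 0.68Q = 153.82 - 2.26Q → Q* = 35.9694.

Q* = 35.97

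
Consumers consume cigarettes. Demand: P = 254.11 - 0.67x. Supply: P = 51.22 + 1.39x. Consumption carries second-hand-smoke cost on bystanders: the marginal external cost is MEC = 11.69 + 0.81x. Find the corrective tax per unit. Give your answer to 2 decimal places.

Social marginal benefit = demand − MEC = 242.42 - 1.48x.
Set SMB = MC: 242.42 - 1.48x = 51.22 + 1.39x → x* = 66.6202.
The Pigouvian tax equals MEC at x*: 11.69 + 0.81×66.6202 = 65.6524.

tax = 65.65 per unit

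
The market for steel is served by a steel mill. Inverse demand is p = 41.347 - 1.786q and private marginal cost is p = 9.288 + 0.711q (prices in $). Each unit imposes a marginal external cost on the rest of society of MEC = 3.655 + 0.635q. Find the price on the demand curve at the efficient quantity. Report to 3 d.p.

P = $25.150

Social marginal cost = private MC + MEC = 12.943 + 1.346q.
Set SMC = demand: 12.943 + 1.346q = 41.347 - 1.786q → q* = 9.0690.
Consumer price on the demand curve at q*: 41.347 − 1.786×9.0690 = 25.1498.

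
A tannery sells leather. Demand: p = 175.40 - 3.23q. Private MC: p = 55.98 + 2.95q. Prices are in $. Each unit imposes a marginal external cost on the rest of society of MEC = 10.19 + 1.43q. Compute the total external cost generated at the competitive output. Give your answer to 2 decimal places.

$463.89

Market equilibrium (private): 55.98 + 2.95q = 175.40 - 3.23q → q_m = 19.3236.
Total external cost = ∫₀^{q_m} (10.19 + 1.43q) dq = 10.19×19.3236 + ½×1.43×19.3236² = 463.8896.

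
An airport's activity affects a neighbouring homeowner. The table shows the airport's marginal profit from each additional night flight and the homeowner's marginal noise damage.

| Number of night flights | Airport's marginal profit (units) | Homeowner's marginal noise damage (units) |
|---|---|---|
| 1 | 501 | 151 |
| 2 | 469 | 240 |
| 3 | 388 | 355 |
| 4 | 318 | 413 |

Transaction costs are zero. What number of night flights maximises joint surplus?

Bargaining reaches the level where marginal profit last exceeds marginal noise damage.
That holds through level 3 (388 ≥ 355) but not at 4 (318 < 413).

3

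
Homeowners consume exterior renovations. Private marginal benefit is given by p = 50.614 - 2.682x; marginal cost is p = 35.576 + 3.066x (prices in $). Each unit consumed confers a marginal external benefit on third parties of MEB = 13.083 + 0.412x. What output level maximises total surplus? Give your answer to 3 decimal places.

Social marginal benefit = demand + MEB = 63.697 - 2.270x.
Set SMB = MC: 63.697 - 2.270x = 35.576 + 3.066x → x* = 5.2701.

x* = 5.270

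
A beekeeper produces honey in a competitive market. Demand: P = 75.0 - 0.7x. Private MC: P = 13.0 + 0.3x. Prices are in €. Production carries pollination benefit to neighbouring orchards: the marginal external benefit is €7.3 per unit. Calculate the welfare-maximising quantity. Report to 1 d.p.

x* = 69.3

Social marginal cost = private MC − MEB = 5.7 + 0.3x.
Set SMC = demand: 5.7 + 0.3x = 75.0 - 0.7x → x* = 69.3000.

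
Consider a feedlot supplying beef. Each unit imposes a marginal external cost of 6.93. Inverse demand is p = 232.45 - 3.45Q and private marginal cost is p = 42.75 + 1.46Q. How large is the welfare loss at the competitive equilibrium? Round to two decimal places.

Market equilibrium (private): 42.75 + 1.46Q = 232.45 - 3.45Q → Q_m = 38.6354.
Social marginal cost = private MC + MEC = 49.68 + 1.46Q.
Set SMC = demand: 49.68 + 1.46Q = 232.45 - 3.45Q → Q* = 37.2240.
Height of the DWL triangle at Q_m is SMC(Q_m) − demand(Q_m) = MEC(Q_m) = 6.9300.
DWL = ½ × 1.4114 × 6.9300 = 4.8905.

DWL = 4.89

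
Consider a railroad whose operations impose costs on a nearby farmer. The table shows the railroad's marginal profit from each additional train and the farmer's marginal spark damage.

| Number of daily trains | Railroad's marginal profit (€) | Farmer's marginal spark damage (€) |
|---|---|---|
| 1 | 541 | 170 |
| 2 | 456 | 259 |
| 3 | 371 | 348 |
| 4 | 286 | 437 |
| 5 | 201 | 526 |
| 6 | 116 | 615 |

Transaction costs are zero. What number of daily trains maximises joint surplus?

Bargaining reaches the level where marginal profit last exceeds marginal spark damage.
That holds through level 3 (371 ≥ 348) but not at 4 (286 < 437).

3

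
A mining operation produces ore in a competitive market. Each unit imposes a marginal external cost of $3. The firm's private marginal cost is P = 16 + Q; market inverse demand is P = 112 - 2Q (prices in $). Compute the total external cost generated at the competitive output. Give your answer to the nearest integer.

$96

Market equilibrium (private): 16 + Q = 112 - 2Q → Q_m = 32.0000.
Total external cost = MEC × Q_m = 3 × 32.0000 = 96.0000.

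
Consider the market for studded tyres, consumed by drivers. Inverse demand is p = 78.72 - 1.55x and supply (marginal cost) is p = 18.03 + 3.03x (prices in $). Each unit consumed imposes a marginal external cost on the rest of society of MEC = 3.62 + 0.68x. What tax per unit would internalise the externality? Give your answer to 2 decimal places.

tax = $11.00 per unit

Social marginal benefit = demand − MEC = 75.10 - 2.23x.
Set SMB = MC: 75.10 - 2.23x = 18.03 + 3.03x → x* = 10.8498.
The Pigouvian tax equals MEC at x*: 3.62 + 0.68×10.8498 = 10.9979.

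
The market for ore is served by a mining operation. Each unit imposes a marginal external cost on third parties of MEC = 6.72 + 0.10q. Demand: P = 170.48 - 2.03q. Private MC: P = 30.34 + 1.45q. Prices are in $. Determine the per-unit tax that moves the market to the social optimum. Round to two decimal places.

Social marginal cost = private MC + MEC = 37.06 + 1.55q.
Set SMC = demand: 37.06 + 1.55q = 170.48 - 2.03q → q* = 37.2682.
The Pigouvian tax equals MEC at q*: 6.72 + 0.10×37.2682 = 10.4468.

tax = $10.45 per unit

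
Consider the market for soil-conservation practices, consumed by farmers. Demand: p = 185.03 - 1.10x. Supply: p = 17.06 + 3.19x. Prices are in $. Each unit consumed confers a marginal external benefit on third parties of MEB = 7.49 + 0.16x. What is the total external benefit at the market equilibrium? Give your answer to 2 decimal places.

Market equilibrium (private): 17.06 + 3.19x = 185.03 - 1.10x → x_m = 39.1538.
Total external benefit = ∫₀^{x_m} (7.49 + 0.16x) dx = 7.49×39.1538 + ½×0.16×39.1538² = 415.9036.

$415.90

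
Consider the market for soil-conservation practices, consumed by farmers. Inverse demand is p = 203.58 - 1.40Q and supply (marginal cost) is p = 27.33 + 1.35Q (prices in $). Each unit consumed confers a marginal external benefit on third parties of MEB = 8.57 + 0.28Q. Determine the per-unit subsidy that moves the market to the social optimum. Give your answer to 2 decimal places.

Social marginal benefit = demand + MEB = 212.15 - 1.12Q.
Set SMB = MC: 212.15 - 1.12Q = 27.33 + 1.35Q → Q* = 74.8259.
The Pigouvian subsidy equals MEB at Q*: 8.57 + 0.28×74.8259 = 29.5213.

subsidy = $29.52 per unit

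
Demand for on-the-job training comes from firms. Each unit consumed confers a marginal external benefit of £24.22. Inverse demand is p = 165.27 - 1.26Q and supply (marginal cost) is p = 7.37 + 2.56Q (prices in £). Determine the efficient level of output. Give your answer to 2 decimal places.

Social marginal benefit = demand + MEB = 189.49 - 1.26Q.
Set SMB = MC: 189.49 - 1.26Q = 7.37 + 2.56Q → Q* = 47.6754.

Q* = 47.68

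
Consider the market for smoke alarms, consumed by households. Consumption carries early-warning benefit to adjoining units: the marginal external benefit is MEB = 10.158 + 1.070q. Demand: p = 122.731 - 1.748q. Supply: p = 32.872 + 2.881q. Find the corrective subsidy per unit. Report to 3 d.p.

Social marginal benefit = demand + MEB = 132.889 - 0.678q.
Set SMB = MC: 132.889 - 0.678q = 32.872 + 2.881q → q* = 28.1026.
The Pigouvian subsidy equals MEB at q*: 10.158 + 1.070×28.1026 = 40.2278.

subsidy = 40.228 per unit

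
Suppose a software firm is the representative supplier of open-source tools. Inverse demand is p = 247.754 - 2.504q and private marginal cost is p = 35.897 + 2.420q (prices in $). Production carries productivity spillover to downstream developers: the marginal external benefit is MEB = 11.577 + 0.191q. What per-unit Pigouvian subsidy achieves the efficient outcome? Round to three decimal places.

subsidy = $20.594 per unit

Social marginal cost = private MC − MEB = 24.320 + 2.229q.
Set SMC = demand: 24.320 + 2.229q = 247.754 - 2.504q → q* = 47.2077.
The Pigouvian subsidy equals MEB at q*: 11.577 + 0.191×47.2077 = 20.5937.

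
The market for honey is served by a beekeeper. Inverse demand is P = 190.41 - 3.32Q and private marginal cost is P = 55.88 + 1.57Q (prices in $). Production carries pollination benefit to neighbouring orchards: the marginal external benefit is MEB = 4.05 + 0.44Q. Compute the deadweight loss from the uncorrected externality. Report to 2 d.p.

Market equilibrium (private): 55.88 + 1.57Q = 190.41 - 3.32Q → Q_m = 27.5112.
Social marginal cost = private MC − MEB = 51.83 + 1.13Q.
Set SMC = demand: 51.83 + 1.13Q = 190.41 - 3.32Q → Q* = 31.1416.
The welfare-loss triangle has base |Q_m − Q*| and height MEB(Q_m) (the vertical gap between SMC and demand is zero at Q* and MEB at Q_m).
DWL = ½ × 3.6304 × 16.1549 = 29.3244.

DWL = $29.32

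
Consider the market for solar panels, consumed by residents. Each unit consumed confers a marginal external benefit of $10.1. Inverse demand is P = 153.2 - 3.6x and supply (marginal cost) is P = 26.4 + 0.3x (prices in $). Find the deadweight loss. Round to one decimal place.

DWL = $13.1

Market equilibrium (private): 26.4 + 0.3x = 153.2 - 3.6x → x_m = 32.5128.
Social marginal benefit = demand + MEB = 163.3 - 3.6x.
Set SMB = MC: 163.3 - 3.6x = 26.4 + 0.3x → x* = 35.1026.
The loss is the area between SMB and MC from x* to x_m; with linear curves that's a triangle of height MEB(x_m).
DWL = ½ × 2.5898 × 10.1000 = 13.0785.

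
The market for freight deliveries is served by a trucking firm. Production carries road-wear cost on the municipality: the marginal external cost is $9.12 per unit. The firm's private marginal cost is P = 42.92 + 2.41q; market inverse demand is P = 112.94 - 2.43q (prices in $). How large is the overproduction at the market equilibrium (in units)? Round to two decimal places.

Market equilibrium (private): 42.92 + 2.41q = 112.94 - 2.43q → q_m = 14.4669.
Social marginal cost = private MC + MEC = 52.04 + 2.41q.
Set SMC = demand: 52.04 + 2.41q = 112.94 - 2.43q → q* = 12.5826.
Gap = |14.4669 − 12.5826| = 1.8843.

1.88 units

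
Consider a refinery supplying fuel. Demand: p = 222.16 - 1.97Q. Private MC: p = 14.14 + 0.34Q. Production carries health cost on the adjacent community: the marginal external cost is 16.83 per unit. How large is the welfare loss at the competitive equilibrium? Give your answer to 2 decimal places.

DWL = 61.31

Market equilibrium (private): 14.14 + 0.34Q = 222.16 - 1.97Q → Q_m = 90.0519.
Social marginal cost = private MC + MEC = 30.97 + 0.34Q.
Set SMC = demand: 30.97 + 0.34Q = 222.16 - 1.97Q → Q* = 82.7662.
The welfare-loss triangle has base |Q_m − Q*| and height MEC(Q_m) (the vertical gap between SMC and demand is zero at Q* and MEC at Q_m).
DWL = ½ × 7.2857 × 16.8300 = 61.3092.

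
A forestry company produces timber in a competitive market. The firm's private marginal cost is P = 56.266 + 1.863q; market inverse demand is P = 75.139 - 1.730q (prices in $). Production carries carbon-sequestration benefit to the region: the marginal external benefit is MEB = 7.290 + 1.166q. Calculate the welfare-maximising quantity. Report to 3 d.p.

Social marginal cost = private MC − MEB = 48.976 + 0.697q.
Set SMC = demand: 48.976 + 0.697q = 75.139 - 1.730q → q* = 10.7800.

q* = 10.780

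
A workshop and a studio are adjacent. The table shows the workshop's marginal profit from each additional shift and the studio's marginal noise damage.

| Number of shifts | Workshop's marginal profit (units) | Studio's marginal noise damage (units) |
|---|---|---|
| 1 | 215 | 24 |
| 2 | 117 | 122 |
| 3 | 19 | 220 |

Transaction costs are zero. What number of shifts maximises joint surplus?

1

Bargaining reaches the level where marginal profit last exceeds marginal noise damage.
That holds through level 1 (215 ≥ 24) but not at 2 (117 < 122).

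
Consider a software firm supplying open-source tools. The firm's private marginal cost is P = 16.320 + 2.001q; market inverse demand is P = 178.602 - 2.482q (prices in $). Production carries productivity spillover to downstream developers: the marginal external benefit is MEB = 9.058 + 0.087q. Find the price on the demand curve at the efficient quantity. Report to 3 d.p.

Social marginal cost = private MC − MEB = 7.262 + 1.914q.
Set SMC = demand: 7.262 + 1.914q = 178.602 - 2.482q → q* = 38.9763.
Consumer price on the demand curve at q*: 178.602 − 2.482×38.9763 = 81.8628.

P = $81.863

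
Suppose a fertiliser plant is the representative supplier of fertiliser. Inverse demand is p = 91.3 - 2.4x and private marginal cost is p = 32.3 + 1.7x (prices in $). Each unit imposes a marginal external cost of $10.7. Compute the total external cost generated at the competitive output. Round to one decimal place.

Market equilibrium (private): 32.3 + 1.7x = 91.3 - 2.4x → x_m = 14.3902.
Total external cost = MEC × x_m = 10.7 × 14.3902 = 153.9751.

$154.0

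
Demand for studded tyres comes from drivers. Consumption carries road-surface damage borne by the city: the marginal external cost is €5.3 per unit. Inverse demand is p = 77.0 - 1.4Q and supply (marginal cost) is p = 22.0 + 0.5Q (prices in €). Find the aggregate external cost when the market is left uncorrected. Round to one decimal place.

Market equilibrium (private): 22.0 + 0.5Q = 77.0 - 1.4Q → Q_m = 28.9474.
Total external cost = MEC × Q_m = 5.3 × 28.9474 = 153.4212.

€153.4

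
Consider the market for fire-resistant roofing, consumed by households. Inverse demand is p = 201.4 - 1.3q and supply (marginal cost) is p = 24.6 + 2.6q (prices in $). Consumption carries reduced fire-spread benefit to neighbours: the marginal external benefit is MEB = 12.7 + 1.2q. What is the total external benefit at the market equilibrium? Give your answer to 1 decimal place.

$1808.8

Market equilibrium (private): 24.6 + 2.6q = 201.4 - 1.3q → q_m = 45.3333.
Total external benefit = ∫₀^{q_m} (12.7 + 1.2q) dq = 12.7×45.3333 + ½×1.2×45.3333² = 1808.7978.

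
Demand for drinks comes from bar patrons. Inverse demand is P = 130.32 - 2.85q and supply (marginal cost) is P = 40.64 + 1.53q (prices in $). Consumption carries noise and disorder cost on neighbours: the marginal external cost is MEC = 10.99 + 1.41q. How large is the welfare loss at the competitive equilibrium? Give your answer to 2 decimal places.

Market equilibrium (private): 40.64 + 1.53q = 130.32 - 2.85q → q_m = 20.4749.
Social marginal benefit = demand − MEC = 119.33 - 4.26q.
Set SMB = MC: 119.33 - 4.26q = 40.64 + 1.53q → q* = 13.5907.
The loss is the area between SMB and MC from q* to q_m; with linear curves that's a triangle of height MEC(q_m).
DWL = ½ × 6.8842 × 39.8596 = 137.2007.

DWL = $137.20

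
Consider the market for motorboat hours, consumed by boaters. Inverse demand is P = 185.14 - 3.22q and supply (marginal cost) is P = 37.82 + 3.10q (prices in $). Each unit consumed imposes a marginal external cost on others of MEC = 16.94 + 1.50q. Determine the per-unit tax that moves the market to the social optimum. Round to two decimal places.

tax = $41.95 per unit

Social marginal benefit = demand − MEC = 168.20 - 4.72q.
Set SMB = MC: 168.20 - 4.72q = 37.82 + 3.10q → q* = 16.6726.
The Pigouvian tax equals MEC at q*: 16.94 + 1.50×16.6726 = 41.9489.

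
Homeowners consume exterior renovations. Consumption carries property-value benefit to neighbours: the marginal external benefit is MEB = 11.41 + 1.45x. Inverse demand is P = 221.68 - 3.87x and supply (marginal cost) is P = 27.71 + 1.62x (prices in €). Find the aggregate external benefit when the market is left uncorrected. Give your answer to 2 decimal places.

Market equilibrium (private): 27.71 + 1.62x = 221.68 - 3.87x → x_m = 35.3315.
Total external benefit = ∫₀^{x_m} (11.41 + 1.45x) dx = 11.41×35.3315 + ½×1.45×35.3315² = 1308.1607.

€1308.16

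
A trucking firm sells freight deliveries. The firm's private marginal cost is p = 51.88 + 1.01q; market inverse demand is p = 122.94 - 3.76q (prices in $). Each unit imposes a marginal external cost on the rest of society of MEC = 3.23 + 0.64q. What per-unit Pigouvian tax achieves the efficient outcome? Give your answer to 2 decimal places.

tax = $11.25 per unit

Social marginal cost = private MC + MEC = 55.11 + 1.65q.
Set SMC = demand: 55.11 + 1.65q = 122.94 - 3.76q → q* = 12.5379.
The Pigouvian tax equals MEC at q*: 3.23 + 0.64×12.5379 = 11.2543.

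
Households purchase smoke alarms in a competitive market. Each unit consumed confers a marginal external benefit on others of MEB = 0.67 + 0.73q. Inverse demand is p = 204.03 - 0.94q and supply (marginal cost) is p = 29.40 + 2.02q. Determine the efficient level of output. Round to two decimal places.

Social marginal benefit = demand + MEB = 204.70 - 0.21q.
Set SMB = MC: 204.70 - 0.21q = 29.40 + 2.02q → q* = 78.6099.

q* = 78.61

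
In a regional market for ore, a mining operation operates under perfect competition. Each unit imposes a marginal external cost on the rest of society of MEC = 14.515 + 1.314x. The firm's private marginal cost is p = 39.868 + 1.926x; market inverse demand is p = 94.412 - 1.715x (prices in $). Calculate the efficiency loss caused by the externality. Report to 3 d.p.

Market equilibrium (private): 39.868 + 1.926x = 94.412 - 1.715x → x_m = 14.9805.
Social marginal cost = private MC + MEC = 54.383 + 3.240x.
Set SMC = demand: 54.383 + 3.240x = 94.412 - 1.715x → x* = 8.0785.
Height of the DWL triangle at x_m is SMC(x_m) − demand(x_m) = MEC(x_m) = 34.1994.
DWL = ½ × 6.9020 × 34.1994 = 118.0221.

DWL = $118.022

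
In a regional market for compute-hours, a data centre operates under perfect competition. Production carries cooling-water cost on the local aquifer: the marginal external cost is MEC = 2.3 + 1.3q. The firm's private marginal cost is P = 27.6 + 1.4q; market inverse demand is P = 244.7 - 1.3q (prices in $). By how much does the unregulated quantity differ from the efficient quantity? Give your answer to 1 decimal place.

26.7 units

Market equilibrium (private): 27.6 + 1.4q = 244.7 - 1.3q → q_m = 80.4074.
Social marginal cost = private MC + MEC = 29.9 + 2.7q.
Set SMC = demand: 29.9 + 2.7q = 244.7 - 1.3q → q* = 53.7000.
Gap = |80.4074 − 53.7000| = 26.7074.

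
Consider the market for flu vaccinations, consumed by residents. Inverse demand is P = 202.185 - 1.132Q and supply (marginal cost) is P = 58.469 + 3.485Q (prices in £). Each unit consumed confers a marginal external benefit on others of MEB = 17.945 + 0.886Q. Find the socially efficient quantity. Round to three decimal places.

Social marginal benefit = demand + MEB = 220.130 - 0.246Q.
Set SMB = MC: 220.130 - 0.246Q = 58.469 + 3.485Q → Q* = 43.3291.

Q* = 43.329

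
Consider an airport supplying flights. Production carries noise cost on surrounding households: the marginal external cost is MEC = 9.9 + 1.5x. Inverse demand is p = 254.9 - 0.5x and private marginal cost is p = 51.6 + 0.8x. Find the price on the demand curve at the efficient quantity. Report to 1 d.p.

P = 220.4

Social marginal cost = private MC + MEC = 61.5 + 2.3x.
Set SMC = demand: 61.5 + 2.3x = 254.9 - 0.5x → x* = 69.0714.
Consumer price on the demand curve at x*: 254.9 − 0.5×69.0714 = 220.3643.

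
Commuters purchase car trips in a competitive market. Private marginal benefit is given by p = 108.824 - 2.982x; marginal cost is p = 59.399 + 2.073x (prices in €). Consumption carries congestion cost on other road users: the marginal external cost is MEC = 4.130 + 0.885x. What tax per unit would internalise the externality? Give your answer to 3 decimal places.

Social marginal benefit = demand − MEC = 104.694 - 3.867x.
Set SMB = MC: 104.694 - 3.867x = 59.399 + 2.073x → x* = 7.6254.
The Pigouvian tax equals MEC at x*: 4.130 + 0.885×7.6254 = 10.8785.

tax = €10.878 per unit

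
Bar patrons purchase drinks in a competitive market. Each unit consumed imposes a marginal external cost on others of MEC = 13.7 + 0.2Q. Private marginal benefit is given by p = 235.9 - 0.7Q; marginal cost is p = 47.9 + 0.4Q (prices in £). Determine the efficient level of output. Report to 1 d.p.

Q* = 134.1

Social marginal benefit = demand − MEC = 222.2 - 0.9Q.
Set SMB = MC: 222.2 - 0.9Q = 47.9 + 0.4Q → Q* = 134.0769.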